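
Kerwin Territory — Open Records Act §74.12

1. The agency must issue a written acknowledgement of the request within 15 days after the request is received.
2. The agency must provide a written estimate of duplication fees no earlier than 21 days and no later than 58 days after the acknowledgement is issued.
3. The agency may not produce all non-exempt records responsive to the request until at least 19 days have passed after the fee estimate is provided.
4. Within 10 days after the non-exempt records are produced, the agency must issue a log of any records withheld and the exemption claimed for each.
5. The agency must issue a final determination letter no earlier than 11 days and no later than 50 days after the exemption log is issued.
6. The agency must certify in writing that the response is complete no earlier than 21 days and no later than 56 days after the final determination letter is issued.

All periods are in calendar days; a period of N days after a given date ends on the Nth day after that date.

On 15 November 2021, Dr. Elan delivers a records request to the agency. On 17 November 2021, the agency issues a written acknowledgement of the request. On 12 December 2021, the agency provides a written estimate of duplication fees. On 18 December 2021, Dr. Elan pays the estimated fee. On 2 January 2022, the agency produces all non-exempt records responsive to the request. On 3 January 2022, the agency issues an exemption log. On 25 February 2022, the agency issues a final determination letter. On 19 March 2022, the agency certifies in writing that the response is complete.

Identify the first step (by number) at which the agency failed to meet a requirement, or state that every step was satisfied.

Step 5

Step 1: 15 days after 15 November 2021 (when the request is received) is 30 November 2021; completed 17 November 2021, before the deadline.
Step 2: the window is 21–58 days after 17 November 2021 (when the acknowledgement is issued), so 8 December 2021 through 14 January 2022; 12 December 2021 falls inside that range.
Step 3: the earliest permitted date is 19 days after 12 December 2021 (when the fee estimate is provided), i.e. 31 December 2021; done 2 January 2022 — permitted.
Step 4: 10 days after 2 January 2022 (when the non-exempt records are produced) is 12 January 2022; done 3 January 2022 — timely.
Step 5: the window is 11–50 days after 3 January 2022 (when the exemption log is issued), so 14 January 2022 through 22 February 2022; done 25 February 2022 — 3 days after the window closed.
The analysis stops there.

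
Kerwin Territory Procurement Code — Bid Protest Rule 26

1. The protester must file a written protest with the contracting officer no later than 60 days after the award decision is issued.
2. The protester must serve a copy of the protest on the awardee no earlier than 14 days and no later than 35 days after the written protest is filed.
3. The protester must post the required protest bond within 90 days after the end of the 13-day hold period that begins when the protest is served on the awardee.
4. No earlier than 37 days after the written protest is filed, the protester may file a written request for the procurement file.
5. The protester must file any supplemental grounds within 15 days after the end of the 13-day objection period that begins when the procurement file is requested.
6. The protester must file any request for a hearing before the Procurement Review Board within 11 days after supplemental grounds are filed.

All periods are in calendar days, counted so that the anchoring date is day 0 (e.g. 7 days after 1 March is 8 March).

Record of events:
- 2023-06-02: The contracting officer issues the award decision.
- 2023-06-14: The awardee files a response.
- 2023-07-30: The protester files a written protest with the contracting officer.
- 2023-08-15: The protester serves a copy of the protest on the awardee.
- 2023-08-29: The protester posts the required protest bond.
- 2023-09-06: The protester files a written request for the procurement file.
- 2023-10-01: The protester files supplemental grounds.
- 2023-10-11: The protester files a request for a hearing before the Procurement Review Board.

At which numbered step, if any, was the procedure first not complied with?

Step 1: 60 days after 2023-06-02 (when the award decision is issued) is 2023-08-01; 2023-07-30 is within that limit.
Step 2: the window is 14–35 days after 2023-07-30 (when the written protest is filed), so 2023-08-13 through 2023-09-03; done 2023-08-15, which is between those dates.
Step 3: 90 days after 2023-08-28 (end of the 13-day hold period, which began when the protest is served on the awardee on 2023-08-15) is 2023-11-26; 2023-08-29 is within that limit.
Step 4: the earliest permitted date is 37 days after 2023-07-30 (when the written protest is filed), i.e. 2023-09-05; done 2023-09-06, after the minimum wait.
Step 5: 15 days after 2023-09-19 (end of the 13-day objection period, which began when the procurement file is requested on 2023-09-06) is 2023-10-04; done 2023-10-01 — timely.
Step 6: 11 days after 2023-10-01 (when supplemental grounds are filed) is 2023-10-12; 2023-10-11 is within that limit.

None — every step was satisfied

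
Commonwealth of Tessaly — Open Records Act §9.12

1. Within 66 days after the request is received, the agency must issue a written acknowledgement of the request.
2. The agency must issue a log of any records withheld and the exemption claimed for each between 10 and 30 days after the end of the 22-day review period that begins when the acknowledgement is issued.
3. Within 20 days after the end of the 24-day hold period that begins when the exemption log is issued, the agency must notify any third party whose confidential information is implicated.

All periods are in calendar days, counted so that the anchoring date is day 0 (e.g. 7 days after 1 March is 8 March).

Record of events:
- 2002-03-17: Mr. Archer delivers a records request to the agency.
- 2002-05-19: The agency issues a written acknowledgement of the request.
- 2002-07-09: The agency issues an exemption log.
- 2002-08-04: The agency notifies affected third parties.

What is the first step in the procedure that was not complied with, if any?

Step 1 — counting 66 days from 2002-03-17 (when the request is received) gives a deadline of 2002-05-22; done 2002-05-19 — timely.
Step 2 — 10 and 30 days from 2002-06-10 (end of the 22-day review period, which began when the acknowledgement is issued on 2002-05-19) are 2002-06-20 and 2002-07-10 respectively; done 2002-07-09 — within the window.
Step 3 — counting 20 days from 2002-08-02 (end of the 24-day hold period, which began when the exemption log is issued on 2002-07-09) gives a deadline of 2002-08-22; 2002-08-04 is within that limit.

None — every step was satisfied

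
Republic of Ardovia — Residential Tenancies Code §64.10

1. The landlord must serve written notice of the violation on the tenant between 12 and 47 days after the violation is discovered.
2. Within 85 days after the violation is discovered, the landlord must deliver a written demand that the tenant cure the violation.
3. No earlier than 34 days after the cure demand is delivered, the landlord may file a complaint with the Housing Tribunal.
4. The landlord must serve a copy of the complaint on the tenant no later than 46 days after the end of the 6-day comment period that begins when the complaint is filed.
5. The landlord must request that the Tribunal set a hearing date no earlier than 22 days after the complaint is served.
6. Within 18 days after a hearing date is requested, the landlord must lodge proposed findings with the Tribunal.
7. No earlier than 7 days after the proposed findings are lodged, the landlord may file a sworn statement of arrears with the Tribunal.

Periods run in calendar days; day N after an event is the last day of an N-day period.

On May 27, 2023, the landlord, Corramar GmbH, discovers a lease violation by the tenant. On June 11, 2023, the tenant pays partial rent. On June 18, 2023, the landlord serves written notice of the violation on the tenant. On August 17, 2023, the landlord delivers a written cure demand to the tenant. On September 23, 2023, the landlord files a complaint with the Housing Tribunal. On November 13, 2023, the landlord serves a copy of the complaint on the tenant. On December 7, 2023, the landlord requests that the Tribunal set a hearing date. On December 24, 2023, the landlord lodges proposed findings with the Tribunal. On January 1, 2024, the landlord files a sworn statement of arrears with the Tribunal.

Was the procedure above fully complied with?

Yes

Step 1: the window is 12–47 days after May 27, 2023 (when the violation is discovered), so June 8, 2023 through July 13, 2023; done June 18, 2023, which is between those dates.
Step 2: 85 days after May 27, 2023 (when the violation is discovered) is August 20, 2023; done August 17, 2023 — timely.
Step 3: the earliest permitted date is 34 days after August 17, 2023 (when the cure demand is delivered), i.e. September 20, 2023; done September 23, 2023, after the minimum wait.
Step 4: 46 days after September 29, 2023 (end of the 6-day comment period, which began when the complaint is filed on September 23, 2023) is November 14, 2023; done November 13, 2023 — timely.
Step 5: the earliest permitted date is 22 days after November 13, 2023 (when the complaint is served), i.e. December 5, 2023; December 7, 2023 is on or after that date.
Step 6: 18 days after December 7, 2023 (when a hearing date is requested) is December 25, 2023; done December 24, 2023 — timely.
Step 7: the earliest permitted date is 7 days after December 24, 2023 (when the proposed findings are lodged), i.e. December 31, 2023; done January 1, 2024, after the minimum wait.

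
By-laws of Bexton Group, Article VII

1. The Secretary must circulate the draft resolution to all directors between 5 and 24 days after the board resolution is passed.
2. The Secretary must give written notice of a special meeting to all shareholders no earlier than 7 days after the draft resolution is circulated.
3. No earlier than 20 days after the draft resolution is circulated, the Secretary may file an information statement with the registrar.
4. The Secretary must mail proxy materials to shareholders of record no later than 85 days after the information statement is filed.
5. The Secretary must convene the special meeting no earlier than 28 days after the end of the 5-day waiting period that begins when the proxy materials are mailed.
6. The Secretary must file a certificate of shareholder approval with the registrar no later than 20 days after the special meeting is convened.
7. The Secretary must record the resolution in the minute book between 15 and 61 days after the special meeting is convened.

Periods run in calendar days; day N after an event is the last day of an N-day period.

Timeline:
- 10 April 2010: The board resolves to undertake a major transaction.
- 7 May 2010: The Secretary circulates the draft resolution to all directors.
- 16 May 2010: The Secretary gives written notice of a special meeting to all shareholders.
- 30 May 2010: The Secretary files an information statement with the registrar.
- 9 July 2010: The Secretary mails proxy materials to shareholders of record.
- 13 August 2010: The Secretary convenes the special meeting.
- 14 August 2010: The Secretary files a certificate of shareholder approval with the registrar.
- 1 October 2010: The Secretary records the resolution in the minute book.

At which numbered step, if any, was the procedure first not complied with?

(1) the permitted window runs from 10 April 2010 + 5 = 15 April 2010 to 10 April 2010 + 24 = 4 May 2010; 7 May 2010 is 3 days past the end of the window.
The analysis stops there.

Step 1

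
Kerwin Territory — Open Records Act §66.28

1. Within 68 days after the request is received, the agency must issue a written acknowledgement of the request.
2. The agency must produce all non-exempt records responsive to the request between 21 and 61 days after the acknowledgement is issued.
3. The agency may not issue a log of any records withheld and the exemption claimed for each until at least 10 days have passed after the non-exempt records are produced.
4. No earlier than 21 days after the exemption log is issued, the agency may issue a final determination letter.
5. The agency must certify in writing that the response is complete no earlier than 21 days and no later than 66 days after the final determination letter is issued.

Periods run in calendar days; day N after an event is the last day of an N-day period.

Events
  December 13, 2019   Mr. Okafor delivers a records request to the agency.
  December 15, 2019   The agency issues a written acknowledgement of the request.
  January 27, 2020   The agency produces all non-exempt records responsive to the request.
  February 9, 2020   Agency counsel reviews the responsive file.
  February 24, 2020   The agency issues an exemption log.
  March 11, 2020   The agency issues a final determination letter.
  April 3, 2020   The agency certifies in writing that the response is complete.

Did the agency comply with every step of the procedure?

Step 1 — counting 68 days from December 13, 2019 (when the request is received) gives a deadline of February 19, 2020; completed December 15, 2019, before the deadline.
Step 2 — 21 and 61 days from December 15, 2019 (when the acknowledgement is issued) are January 5, 2020 and February 14, 2020 respectively; done January 27, 2020, which is between those dates.
Step 3 — must wait 10 days from January 27, 2020 (when the non-exempt records are produced), so not before February 6, 2020; February 24, 2020 is on or after that date.
Step 4 — must wait 21 days from February 24, 2020 (when the exemption log is issued), so not before March 16, 2020; acted on March 11, 2020, 5 days prematurely.

No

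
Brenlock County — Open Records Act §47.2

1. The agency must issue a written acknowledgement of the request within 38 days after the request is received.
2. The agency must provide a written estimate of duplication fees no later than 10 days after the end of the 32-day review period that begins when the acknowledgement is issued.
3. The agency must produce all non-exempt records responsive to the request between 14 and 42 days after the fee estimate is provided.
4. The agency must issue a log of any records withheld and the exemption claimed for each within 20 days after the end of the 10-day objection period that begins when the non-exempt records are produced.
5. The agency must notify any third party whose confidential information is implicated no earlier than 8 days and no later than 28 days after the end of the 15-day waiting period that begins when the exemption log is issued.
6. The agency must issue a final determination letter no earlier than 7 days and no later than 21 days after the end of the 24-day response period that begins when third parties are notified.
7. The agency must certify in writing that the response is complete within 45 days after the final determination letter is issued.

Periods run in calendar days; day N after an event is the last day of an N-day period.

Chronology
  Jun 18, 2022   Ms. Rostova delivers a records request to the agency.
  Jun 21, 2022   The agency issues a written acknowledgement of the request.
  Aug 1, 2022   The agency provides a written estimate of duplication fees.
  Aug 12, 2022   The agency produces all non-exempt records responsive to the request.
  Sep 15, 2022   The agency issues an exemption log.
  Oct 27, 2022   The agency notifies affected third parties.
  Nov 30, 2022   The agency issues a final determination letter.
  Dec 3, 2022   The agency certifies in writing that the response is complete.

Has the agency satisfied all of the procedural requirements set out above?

(1) due by Jun 18, 2022 + 38 days = Jul 26, 2022; done Jun 21, 2022 — timely.
(2) due by Jul 23, 2022 + 10 days = Aug 2, 2022; done Aug 1, 2022 — timely.
(3) the permitted window runs from Aug 1, 2022 + 14 = Aug 15, 2022 to Aug 1, 2022 + 42 = Sep 12, 2022; done Aug 12, 2022 — 3 days before the window opened.
Later steps need not be reached.

No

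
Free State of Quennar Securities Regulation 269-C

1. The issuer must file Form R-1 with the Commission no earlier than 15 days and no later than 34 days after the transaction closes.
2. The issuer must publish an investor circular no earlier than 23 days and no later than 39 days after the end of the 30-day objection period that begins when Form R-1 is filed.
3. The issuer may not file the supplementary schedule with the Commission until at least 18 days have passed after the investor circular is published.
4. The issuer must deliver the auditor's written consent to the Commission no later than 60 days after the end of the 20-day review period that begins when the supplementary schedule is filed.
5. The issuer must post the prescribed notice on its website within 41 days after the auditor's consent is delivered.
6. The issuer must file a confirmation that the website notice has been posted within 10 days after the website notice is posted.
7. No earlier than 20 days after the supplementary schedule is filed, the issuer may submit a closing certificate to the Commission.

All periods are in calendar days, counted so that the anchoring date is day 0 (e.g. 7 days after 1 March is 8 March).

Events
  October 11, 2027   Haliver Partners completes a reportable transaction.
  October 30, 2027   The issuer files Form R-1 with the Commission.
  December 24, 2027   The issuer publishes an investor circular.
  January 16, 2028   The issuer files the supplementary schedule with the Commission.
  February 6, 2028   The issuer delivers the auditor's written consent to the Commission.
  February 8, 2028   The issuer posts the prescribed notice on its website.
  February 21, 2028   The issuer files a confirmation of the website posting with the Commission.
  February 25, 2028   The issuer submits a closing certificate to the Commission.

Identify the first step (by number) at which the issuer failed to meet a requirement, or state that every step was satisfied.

Step 1 — 15 and 34 days from October 11, 2027 (when the transaction closes) are October 26, 2027 and November 14, 2027 respectively; October 30, 2027 falls inside that range.
Step 2 — 23 and 39 days from November 29, 2027 (end of the 30-day objection period, which began when Form R-1 is filed on October 30, 2027) are December 22, 2027 and January 7, 2028 respectively; done December 24, 2027 — within the window.
Step 3 — must wait 18 days from December 24, 2027 (when the investor circular is published), so not before January 11, 2028; done January 16, 2028 — permitted.
Step 4 — counting 60 days from February 5, 2028 (end of the 20-day review period, which began when the supplementary schedule is filed on January 16, 2028) gives a deadline of April 5, 2028; February 6, 2028 is within that limit.
Step 5 — counting 41 days from February 6, 2028 (when the auditor's consent is delivered) gives a deadline of March 18, 2028; February 8, 2028 is within that limit.
Step 6 — counting 10 days from February 8, 2028 (when the website notice is posted) gives a deadline of February 18, 2028; February 21, 2028 misses that deadline by 3 days.
The analysis stops there.

Step 6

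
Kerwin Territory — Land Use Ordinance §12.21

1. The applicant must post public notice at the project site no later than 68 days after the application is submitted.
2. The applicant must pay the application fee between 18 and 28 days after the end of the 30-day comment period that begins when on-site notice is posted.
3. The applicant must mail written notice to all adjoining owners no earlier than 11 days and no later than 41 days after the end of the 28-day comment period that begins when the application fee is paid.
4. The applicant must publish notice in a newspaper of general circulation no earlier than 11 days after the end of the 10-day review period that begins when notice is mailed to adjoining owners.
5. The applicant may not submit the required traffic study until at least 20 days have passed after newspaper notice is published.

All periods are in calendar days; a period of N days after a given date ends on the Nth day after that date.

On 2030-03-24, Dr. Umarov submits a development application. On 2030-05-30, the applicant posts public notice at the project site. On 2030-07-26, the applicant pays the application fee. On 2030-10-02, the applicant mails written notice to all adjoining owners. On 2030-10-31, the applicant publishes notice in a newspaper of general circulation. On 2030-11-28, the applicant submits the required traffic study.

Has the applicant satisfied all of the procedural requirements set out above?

Yes

Step 1 — counting 68 days from 2030-03-24 (when the application is submitted) gives a deadline of 2030-05-31; 2030-05-30 is within that limit.
Step 2 — 18 and 28 days from 2030-06-29 (end of the 30-day comment period, which began when on-site notice is posted on 2030-05-30) are 2030-07-17 and 2030-07-27 respectively; done 2030-07-26, which is between those dates.
Step 3 — 11 and 41 days from 2030-08-23 (end of the 28-day comment period, which began when the application fee is paid on 2030-07-26) are 2030-09-03 and 2030-10-03 respectively; 2030-10-02 falls inside that range.
Step 4 — must wait 11 days from 2030-10-12 (end of the 10-day review period, which began when notice is mailed to adjoining owners on 2030-10-02), so not before 2030-10-23; done 2030-10-31 — permitted.
Step 5 — must wait 20 days from 2030-10-31 (when newspaper notice is published), so not before 2030-11-20; done 2030-11-28 — permitted.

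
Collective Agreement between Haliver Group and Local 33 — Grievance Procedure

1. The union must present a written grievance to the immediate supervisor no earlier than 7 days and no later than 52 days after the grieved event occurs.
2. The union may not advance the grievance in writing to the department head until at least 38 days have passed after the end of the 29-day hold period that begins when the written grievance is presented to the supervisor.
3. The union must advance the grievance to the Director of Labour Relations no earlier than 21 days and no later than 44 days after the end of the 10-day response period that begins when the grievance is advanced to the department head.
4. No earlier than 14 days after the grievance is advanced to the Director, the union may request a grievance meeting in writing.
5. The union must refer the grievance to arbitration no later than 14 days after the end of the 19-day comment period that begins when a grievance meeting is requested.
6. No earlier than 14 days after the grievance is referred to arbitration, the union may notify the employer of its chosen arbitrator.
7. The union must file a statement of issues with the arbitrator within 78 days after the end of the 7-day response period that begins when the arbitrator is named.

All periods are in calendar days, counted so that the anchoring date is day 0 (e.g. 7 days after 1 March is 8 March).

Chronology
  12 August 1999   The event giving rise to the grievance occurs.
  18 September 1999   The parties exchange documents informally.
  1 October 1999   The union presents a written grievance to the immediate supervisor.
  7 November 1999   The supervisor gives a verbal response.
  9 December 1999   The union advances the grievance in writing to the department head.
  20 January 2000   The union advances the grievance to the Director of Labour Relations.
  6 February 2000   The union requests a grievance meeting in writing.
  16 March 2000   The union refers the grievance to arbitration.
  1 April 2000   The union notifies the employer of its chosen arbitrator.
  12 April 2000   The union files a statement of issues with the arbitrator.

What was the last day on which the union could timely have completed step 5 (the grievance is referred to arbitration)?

10 March 2000

A grievance meeting is requested on 6 February 2000; the 19-day comment period therefore ends 25 February 2000, and step 5 runs from that date. 14 days after 25 February 2000 is 10 March 2000.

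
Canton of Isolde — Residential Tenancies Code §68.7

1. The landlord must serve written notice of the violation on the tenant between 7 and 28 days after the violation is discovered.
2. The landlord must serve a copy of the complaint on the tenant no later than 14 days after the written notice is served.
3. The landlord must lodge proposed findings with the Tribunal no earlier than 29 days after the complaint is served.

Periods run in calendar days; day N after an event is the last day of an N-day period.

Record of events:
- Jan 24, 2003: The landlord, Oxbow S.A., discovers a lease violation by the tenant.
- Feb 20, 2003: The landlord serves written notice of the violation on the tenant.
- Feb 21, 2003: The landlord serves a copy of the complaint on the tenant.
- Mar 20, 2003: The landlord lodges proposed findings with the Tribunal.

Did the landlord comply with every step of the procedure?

Step 1 — 7 and 28 days from Jan 24, 2003 (when the violation is discovered) are Jan 31, 2003 and Feb 21, 2003 respectively; done Feb 20, 2003, which is between those dates.
Step 2 — counting 14 days from Feb 20, 2003 (when the written notice is served) gives a deadline of Mar 6, 2003; completed Feb 21, 2003, before the deadline.
Step 3 — must wait 29 days from Feb 21, 2003 (when the complaint is served), so not before Mar 22, 2003; done Mar 20, 2003 — 2 days too early.

No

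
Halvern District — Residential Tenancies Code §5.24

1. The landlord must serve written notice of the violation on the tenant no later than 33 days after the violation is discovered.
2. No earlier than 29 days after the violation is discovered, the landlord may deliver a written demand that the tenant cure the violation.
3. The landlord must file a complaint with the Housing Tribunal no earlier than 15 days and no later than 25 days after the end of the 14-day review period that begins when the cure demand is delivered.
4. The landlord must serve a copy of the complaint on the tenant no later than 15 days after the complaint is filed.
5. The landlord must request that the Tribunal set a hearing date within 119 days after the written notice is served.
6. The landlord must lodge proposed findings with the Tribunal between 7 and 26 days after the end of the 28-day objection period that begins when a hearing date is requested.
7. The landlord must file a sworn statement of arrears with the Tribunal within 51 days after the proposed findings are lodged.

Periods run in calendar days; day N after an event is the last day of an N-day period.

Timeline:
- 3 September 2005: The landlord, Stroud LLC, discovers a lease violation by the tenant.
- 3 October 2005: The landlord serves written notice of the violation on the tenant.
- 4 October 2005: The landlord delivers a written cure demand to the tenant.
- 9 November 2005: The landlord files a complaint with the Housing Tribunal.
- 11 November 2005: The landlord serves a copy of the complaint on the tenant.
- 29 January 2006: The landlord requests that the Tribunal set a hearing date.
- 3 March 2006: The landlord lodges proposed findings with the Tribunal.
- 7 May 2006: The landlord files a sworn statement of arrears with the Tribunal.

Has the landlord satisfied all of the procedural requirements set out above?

No

Step 1: 33 days after 3 September 2005 (when the violation is discovered) is 6 October 2005; completed 3 October 2005, before the deadline.
Step 2: the earliest permitted date is 29 days after 3 September 2005 (when the violation is discovered), i.e. 2 October 2005; 4 October 2005 is on or after that date.
Step 3: the window is 15–25 days after 18 October 2005 (end of the 14-day review period, which began when the cure demand is delivered on 4 October 2005), so 2 November 2005 through 12 November 2005; done 9 November 2005 — within the window.
Step 4: 15 days after 9 November 2005 (when the complaint is filed) is 24 November 2005; completed 11 November 2005, before the deadline.
Step 5: 119 days after 3 October 2005 (when the written notice is served) is 30 January 2006; completed 29 January 2006, before the deadline.
Step 6: the window is 7–26 days after 26 February 2006 (end of the 28-day objection period, which began when a hearing date is requested on 29 January 2006), so 5 March 2006 through 24 March 2006; done 3 March 2006 — 2 days before the window opened.
The procedure was therefore not followed at step 6.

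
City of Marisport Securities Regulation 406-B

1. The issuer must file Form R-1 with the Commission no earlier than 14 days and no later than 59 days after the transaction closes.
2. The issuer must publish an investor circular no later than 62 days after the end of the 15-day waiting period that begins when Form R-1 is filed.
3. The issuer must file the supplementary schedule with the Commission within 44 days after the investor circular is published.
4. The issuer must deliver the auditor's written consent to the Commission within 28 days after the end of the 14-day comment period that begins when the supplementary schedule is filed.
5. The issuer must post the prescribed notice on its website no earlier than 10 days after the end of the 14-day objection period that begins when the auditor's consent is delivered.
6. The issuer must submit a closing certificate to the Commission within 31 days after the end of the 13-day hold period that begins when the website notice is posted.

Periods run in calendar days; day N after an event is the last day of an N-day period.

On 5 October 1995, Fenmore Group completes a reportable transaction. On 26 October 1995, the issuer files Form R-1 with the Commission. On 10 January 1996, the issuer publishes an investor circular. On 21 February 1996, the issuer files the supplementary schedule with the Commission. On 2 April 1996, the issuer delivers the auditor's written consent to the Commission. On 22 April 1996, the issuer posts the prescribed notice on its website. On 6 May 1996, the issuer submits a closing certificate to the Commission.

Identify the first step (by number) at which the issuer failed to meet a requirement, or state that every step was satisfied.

Step 5

Step 1 — 14 and 59 days from 5 October 1995 (when the transaction closes) are 19 October 1995 and 3 December 1995 respectively; 26 October 1995 falls inside that range.
Step 2 — counting 62 days from 10 November 1995 (end of the 15-day waiting period, which began when Form R-1 is filed on 26 October 1995) gives a deadline of 11 January 1996; 10 January 1996 is within that limit.
Step 3 — counting 44 days from 10 January 1996 (when the investor circular is published) gives a deadline of 23 February 1996; 21 February 1996 is within that limit.
Step 4 — counting 28 days from 6 March 1996 (end of the 14-day comment period, which began when the supplementary schedule is filed on 21 February 1996) gives a deadline of 3 April 1996; 2 April 1996 is within that limit.
Step 5 — must wait 10 days from 16 April 1996 (end of the 14-day objection period, which began when the auditor's consent is delivered on 2 April 1996), so not before 26 April 1996; done 22 April 1996 — 4 days too early.
The analysis stops there.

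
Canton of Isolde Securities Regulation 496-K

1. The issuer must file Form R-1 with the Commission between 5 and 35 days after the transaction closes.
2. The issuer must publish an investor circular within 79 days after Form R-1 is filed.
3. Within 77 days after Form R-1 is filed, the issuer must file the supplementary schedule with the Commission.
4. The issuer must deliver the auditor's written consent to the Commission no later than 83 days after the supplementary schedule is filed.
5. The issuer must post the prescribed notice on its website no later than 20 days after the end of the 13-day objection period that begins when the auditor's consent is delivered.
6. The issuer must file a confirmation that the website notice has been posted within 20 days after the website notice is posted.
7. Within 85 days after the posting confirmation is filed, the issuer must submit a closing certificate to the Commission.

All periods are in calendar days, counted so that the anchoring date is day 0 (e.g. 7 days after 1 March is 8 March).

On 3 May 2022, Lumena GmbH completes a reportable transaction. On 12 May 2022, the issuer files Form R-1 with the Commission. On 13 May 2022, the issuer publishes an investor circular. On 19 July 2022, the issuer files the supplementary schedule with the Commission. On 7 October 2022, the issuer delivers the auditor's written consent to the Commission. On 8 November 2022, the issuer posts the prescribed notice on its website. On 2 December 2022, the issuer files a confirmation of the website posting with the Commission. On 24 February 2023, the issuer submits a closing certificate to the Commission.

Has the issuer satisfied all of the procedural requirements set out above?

(1) the permitted window runs from 3 May 2022 + 5 = 8 May 2022 to 3 May 2022 + 35 = 7 June 2022; 12 May 2022 falls inside that range.
(2) due by 12 May 2022 + 79 days = 30 July 2022; completed 13 May 2022, before the deadline.
(3) due by 12 May 2022 + 77 days = 28 July 2022; completed 19 July 2022, before the deadline.
(4) due by 19 July 2022 + 83 days = 10 October 2022; completed 7 October 2022, before the deadline.
(5) due by 20 October 2022 + 20 days = 9 November 2022; 8 November 2022 is within that limit.
(6) due by 8 November 2022 + 20 days = 28 November 2022; done 2 December 2022 — 4 days late.

No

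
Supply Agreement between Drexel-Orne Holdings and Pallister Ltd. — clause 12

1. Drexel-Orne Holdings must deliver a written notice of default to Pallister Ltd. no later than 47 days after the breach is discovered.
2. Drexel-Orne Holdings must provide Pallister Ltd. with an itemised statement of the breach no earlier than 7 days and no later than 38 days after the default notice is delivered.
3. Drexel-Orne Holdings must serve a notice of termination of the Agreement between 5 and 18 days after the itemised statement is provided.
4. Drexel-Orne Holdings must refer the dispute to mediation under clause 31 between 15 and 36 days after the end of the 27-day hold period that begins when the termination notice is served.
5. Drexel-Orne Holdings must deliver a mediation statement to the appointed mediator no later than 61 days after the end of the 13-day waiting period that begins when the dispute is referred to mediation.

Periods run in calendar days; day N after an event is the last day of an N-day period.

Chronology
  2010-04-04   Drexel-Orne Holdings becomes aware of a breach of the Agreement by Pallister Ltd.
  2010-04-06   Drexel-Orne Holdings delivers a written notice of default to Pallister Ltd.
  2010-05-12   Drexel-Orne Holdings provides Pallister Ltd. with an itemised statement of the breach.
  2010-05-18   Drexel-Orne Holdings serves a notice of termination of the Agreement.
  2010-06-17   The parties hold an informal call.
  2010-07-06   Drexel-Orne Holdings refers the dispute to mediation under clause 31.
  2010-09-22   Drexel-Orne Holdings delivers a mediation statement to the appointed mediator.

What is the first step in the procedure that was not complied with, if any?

Step 1: 47 days after 2010-04-04 (when the breach is discovered) is 2010-05-21; done 2010-04-06 — timely.
Step 2: the window is 7–38 days after 2010-04-06 (when the default notice is delivered), so 2010-04-13 through 2010-05-14; done 2010-05-12 — within the window.
Step 3: the window is 5–18 days after 2010-05-12 (when the itemised statement is provided), so 2010-05-17 through 2010-05-30; done 2010-05-18 — within the window.
Step 4: the window is 15–36 days after 2010-06-14 (end of the 27-day hold period, which began when the termination notice is served on 2010-05-18), so 2010-06-29 through 2010-07-20; done 2010-07-06 — within the window.
Step 5: 61 days after 2010-07-19 (end of the 13-day waiting period, which began when the dispute is referred to mediation on 2010-07-06) is 2010-09-18; not done until 2010-09-22, 4 days after the deadline.
Later steps need not be reached.

Step 5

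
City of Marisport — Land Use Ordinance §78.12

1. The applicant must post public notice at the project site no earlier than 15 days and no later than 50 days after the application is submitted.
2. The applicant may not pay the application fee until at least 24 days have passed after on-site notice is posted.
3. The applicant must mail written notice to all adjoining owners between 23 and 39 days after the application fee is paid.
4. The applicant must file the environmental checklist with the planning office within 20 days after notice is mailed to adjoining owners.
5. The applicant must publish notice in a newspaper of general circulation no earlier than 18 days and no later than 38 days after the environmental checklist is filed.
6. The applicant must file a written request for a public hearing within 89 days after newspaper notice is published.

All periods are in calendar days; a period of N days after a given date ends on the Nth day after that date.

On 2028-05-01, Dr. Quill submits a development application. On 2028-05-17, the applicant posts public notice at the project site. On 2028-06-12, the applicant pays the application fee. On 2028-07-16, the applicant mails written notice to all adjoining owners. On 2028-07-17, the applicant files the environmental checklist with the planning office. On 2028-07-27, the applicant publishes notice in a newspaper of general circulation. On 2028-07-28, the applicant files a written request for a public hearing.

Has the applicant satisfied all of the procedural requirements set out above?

No

Step 1 — 15 and 50 days from 2028-05-01 (when the application is submitted) are 2028-05-16 and 2028-06-20 respectively; 2028-05-17 falls inside that range.
Step 2 — must wait 24 days from 2028-05-17 (when on-site notice is posted), so not before 2028-06-10; done 2028-06-12 — permitted.
Step 3 — 23 and 39 days from 2028-06-12 (when the application fee is paid) are 2028-07-05 and 2028-07-21 respectively; done 2028-07-16, which is between those dates.
Step 4 — counting 20 days from 2028-07-16 (when notice is mailed to adjoining owners) gives a deadline of 2028-08-05; completed 2028-07-17, before the deadline.
Step 5 — 18 and 38 days from 2028-07-17 (when the environmental checklist is filed) are 2028-08-04 and 2028-08-24 respectively; 2028-07-27 is 8 days too early.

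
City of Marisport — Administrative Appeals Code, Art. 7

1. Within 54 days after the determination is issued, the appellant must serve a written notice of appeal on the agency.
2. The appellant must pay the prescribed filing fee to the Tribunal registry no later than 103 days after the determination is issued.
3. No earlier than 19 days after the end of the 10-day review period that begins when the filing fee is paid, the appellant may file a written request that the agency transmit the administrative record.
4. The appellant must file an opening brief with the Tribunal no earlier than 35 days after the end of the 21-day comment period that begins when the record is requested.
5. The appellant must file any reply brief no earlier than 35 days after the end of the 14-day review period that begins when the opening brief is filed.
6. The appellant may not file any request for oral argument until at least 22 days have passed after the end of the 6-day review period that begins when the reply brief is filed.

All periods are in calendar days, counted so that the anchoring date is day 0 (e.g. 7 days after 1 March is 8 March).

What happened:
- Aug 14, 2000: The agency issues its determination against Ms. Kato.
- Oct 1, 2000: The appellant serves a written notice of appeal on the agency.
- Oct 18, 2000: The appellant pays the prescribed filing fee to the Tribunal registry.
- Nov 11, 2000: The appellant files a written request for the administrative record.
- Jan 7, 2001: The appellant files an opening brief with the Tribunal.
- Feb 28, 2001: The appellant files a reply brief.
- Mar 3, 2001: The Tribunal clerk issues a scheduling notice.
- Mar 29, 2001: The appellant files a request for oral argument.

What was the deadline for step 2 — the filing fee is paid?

Nov 25, 2000

Step 2 runs from Aug 14, 2000, when the determination is issued. 103 days after Aug 14, 2000 is Nov 25, 2000.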